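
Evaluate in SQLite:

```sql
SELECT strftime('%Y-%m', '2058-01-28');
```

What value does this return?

`%Y-%m` extracts the year-month: 2058-01.

2058-01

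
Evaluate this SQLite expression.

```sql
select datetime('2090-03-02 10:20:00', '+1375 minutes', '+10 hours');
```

2090-03-03 19:15:00

1375 minutes = 22h 55m; +1375 minutes from 2090-03-02 10:20:00 is 2090-03-03 09:15:00 (crosses midnight).
+10 hours from 2090-03-03 09:15:00 is 2090-03-03 19:15:00.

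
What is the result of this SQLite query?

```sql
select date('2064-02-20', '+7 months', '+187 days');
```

Adding +7 months to 2064-02-20 gives 2064-09-20.
Applying '+187 days' to 2064-09-20: counting 187 days forward gives 2065-03-26.

2065-03-26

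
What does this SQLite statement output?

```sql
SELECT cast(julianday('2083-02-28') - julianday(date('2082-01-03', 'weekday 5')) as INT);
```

415

`weekday 5` advances to the next Friday; 2082-01-03 is a Saturday, so it moves forward to 2082-01-09.
22 days remain in January 2082 after the 9th (31 − 9).
Full months from February 2082 through January 2083 contribute their day counts.
Then 28 days into February 2083.
Total: 22 + 28 + 31 + 30 + 31 + 30 + 31 + 31 + 30 + 31 + 30 + 31 + 31 + 28 = 415.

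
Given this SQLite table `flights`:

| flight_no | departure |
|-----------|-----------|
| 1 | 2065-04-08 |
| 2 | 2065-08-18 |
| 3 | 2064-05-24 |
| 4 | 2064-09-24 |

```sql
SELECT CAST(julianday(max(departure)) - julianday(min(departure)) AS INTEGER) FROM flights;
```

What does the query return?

451

MIN = 2064-05-24, MAX = 2065-08-18.
7 days remain in May 2064 after the 24th (31 − 24).
Full months from June 2064 through July 2065 contribute their day counts.
Then 18 days into August 2065.
Total: 7 + 30 + 31 + 31 + 30 + 31 + 30 + 31 + 31 + 28 + 31 + 30 + 31 + 30 + 31 + 18 = 451.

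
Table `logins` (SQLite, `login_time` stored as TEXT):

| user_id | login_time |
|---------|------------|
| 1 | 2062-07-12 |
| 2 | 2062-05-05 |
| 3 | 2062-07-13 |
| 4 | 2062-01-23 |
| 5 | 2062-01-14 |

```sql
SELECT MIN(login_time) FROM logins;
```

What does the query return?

2062-01-14

MIN over {2062-01-14, 2062-01-23, 2062-05-05, 2062-07-12, 2062-07-13}.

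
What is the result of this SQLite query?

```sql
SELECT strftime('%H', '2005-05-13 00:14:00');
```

00

`%H` extracts the 2-digit hour (00-23): 00.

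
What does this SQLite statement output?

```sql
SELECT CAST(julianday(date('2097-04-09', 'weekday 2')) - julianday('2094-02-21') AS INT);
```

`weekday 2` advances to the next Tuesday; 2097-04-09 is already a Tuesday, so it stays at 2097-04-09.
7 days remain in February 2094 after the 21st (28 − 21).
Full months from March 2094 through March 2097 contribute their day counts.
Then 9 days into April 2097.
Total: 7 + 31 + 30 + 31 + 30 + 31 + 31 + 30 + 31 + 30 + 31 + 31 + 28 + 31 + 30 + 31 + 30 + 31 + 31 + 30 + 31 + 30 + 31 + 31 + 29 + 31 + 30 + 31 + 30 + 31 + 31 + 30 + 31 + 30 + 31 + 31 + 28 + 31 + 9 = 1143.

1143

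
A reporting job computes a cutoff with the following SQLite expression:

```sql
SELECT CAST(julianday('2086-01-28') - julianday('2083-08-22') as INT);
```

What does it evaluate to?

9 days remain in August 2083 after the 22nd (31 − 22).
Full months from September 2083 through December 2085 contribute their day counts.
Then 28 days into January 2086.
Total: 9 + 30 + 31 + 30 + 31 + 31 + 29 + 31 + 30 + 31 + 30 + 31 + 31 + 30 + 31 + 30 + 31 + 31 + 28 + 31 + 30 + 31 + 30 + 31 + 31 + 30 + 31 + 30 + 31 + 28 = 890.

890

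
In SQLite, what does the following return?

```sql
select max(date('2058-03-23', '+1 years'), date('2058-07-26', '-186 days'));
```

date('2058-03-23', '+1 years') → 2059-03-23.
date('2058-07-26', '-186 days') → 2058-01-21.
Later of the two is 2059-03-23.

2059-03-23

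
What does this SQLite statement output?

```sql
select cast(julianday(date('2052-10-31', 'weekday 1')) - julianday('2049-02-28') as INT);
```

`weekday 1` advances to the next Monday; 2052-10-31 is a Thursday, so it moves forward to 2052-11-04.
0 days remain in February 2049 after the 28th (28 − 28).
Full months from March 2049 through October 2052 contribute their day counts.
Then 4 days into November 2052.
Total: 0 + 31 + 30 + 31 + 30 + 31 + 31 + 30 + 31 + 30 + 31 + 31 + 28 + 31 + 30 + 31 + 30 + 31 + 31 + 30 + 31 + 30 + 31 + 31 + 28 + 31 + 30 + 31 + 30 + 31 + 31 + 30 + 31 + 30 + 31 + 31 + 29 + 31 + 30 + 31 + 30 + 31 + 31 + 30 + 31 + 4 = 1345.

1345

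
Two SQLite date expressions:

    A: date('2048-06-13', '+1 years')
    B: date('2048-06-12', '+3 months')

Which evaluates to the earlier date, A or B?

A = 2049-06-13.
B = 2048-09-12.
B is earlier.

B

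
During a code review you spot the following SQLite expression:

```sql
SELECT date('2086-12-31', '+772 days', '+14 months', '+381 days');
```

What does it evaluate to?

Applying '+772 days' to 2086-12-31: counting 772 days forward gives 2089-02-10.
Adding +14 months to 2089-02-10 gives 2090-04-10.
Applying '+381 days' to 2090-04-10: counting 381 days forward gives 2091-04-26.

2091-04-26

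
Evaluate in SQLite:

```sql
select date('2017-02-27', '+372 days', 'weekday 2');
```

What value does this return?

Applying '+372 days' to 2017-02-27: counting 372 days forward gives 2018-03-06.
`weekday 2` advances to the next Tuesday; 2018-03-06 is already a Tuesday, so it stays at 2018-03-06.

2018-03-06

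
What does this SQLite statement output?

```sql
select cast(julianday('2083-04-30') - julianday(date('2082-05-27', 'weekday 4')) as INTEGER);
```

`weekday 4` advances to the next Thursday; 2082-05-27 is a Wednesday, so it moves forward to 2082-05-28.
3 days remain in May 2082 after the 28th (31 − 28).
Full months from June 2082 through March 2083 contribute their day counts.
Then 30 days into April 2083.
Total: 3 + 30 + 31 + 31 + 30 + 31 + 30 + 31 + 31 + 28 + 31 + 30 = 337.

337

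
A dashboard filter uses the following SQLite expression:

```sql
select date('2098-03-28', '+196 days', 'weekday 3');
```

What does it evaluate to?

Applying '+196 days' to 2098-03-28: counting 196 days forward gives 2098-10-10.
`weekday 3` advances to the next Wednesday; 2098-10-10 is a Friday, so it moves forward to 2098-10-15.

2098-10-15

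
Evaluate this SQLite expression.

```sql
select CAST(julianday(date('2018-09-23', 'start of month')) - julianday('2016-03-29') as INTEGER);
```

886

`start of month` rewinds 2018-09-23 to 2018-09-01.
2 days remain in March 2016 after the 29th (31 − 29).
Full months from April 2016 through August 2018 contribute their day counts.
Then 1 day into September 2018.
Total: 2 + 30 + 31 + 30 + 31 + 31 + 30 + 31 + 30 + 31 + 31 + 28 + 31 + 30 + 31 + 30 + 31 + 31 + 30 + 31 + 30 + 31 + 31 + 28 + 31 + 30 + 31 + 30 + 31 + 31 + 1 = 886.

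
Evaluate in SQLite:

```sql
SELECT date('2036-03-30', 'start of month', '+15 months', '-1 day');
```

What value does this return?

2037-05-31

`start of month` rewinds 2036-03-30 to 2036-03-01.
Adding +15 months to 2036-03-01 gives 2037-06-01.
Going back 1 day from 2037-06-01 reaches 2037-05-31 (last day of May, 31 days).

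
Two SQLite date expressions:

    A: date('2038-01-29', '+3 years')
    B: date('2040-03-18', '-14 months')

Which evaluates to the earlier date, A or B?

B

A = 2041-01-29.
B = 2039-01-18.
B is earlier.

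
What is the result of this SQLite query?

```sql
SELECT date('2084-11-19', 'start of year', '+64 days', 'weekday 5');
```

2084-03-10

`start of year` rewinds 2084-11-19 to 2084-01-01.
Applying '+64 days' to 2084-01-01: counting 64 days forward gives 2084-03-05.
`weekday 5` advances to the next Friday; 2084-03-05 is a Sunday, so it moves forward to 2084-03-10.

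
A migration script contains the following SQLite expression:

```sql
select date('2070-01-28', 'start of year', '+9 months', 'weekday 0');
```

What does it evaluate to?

`start of year` rewinds 2070-01-28 to 2070-01-01.
Adding +9 months to 2070-01-01 gives 2070-10-01.
`weekday 0` advances to the next Sunday; 2070-10-01 is a Wednesday, so it moves forward to 2070-10-05.

2070-10-05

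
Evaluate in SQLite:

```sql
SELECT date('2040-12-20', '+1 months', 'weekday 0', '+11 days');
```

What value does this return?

Adding +1 month to 2040-12-20 gives 2041-01-20.
`weekday 0` advances to the next Sunday; 2041-01-20 is already a Sunday, so it stays at 2041-01-20.
Advancing 11 more days within January lands on 2041-01-31.

2041-01-31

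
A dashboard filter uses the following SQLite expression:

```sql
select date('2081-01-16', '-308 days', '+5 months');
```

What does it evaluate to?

2080-08-14

Applying '-308 days' to 2081-01-16: counting 308 days back gives 2080-03-14.
Adding +5 months to 2080-03-14 gives 2080-08-14.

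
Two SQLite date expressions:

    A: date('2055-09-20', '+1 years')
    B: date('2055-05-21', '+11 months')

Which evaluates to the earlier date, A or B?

A = 2056-09-20.
B = 2056-04-21.
B is earlier.

B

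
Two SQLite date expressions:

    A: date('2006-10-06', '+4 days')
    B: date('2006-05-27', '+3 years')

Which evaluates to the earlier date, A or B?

A

A = 2006-10-10.
B = 2009-05-27.
A is earlier.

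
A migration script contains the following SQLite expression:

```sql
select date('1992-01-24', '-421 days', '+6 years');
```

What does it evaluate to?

1996-11-29

Applying '-421 days' to 1992-01-24: counting 421 days back gives 1990-11-29.
Adding +6 years to 1990-11-29 gives 1996-11-29.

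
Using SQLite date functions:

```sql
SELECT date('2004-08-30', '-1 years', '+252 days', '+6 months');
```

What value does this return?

2004-11-08

Adding -1 year to 2004-08-30 gives 2003-08-30.
Applying '+252 days' to 2003-08-30: counting 252 days forward gives 2004-05-08.
Adding +6 months to 2004-05-08 gives 2004-11-08.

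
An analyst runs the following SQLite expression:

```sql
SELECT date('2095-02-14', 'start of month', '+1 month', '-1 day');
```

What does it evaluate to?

`start of month` rewinds 2095-02-14 to 2095-02-01.
Adding +1 month to 2095-02-01 gives 2095-03-01.
Going back 1 day from 2095-03-01 reaches 2095-02-28 (last day of February, 28 days).

2095-02-28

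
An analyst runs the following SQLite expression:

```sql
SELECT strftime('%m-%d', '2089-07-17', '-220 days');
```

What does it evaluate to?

12-09

First apply '-220 days': 2089-07-17 → 2088-12-09.
`%m-%d` extracts the month-day: 12-09.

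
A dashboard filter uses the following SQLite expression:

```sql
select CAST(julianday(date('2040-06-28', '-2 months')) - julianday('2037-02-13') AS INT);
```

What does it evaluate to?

1170

Adding -2 months to 2040-06-28 gives 2040-04-28.
15 days remain in February 2037 after the 13th (28 − 13).
Full months from March 2037 through March 2040 contribute their day counts.
Then 28 days into April 2040.
Total: 15 + 31 + 30 + 31 + 30 + 31 + 31 + 30 + 31 + 30 + 31 + 31 + 28 + 31 + 30 + 31 + 30 + 31 + 31 + 30 + 31 + 30 + 31 + 31 + 28 + 31 + 30 + 31 + 30 + 31 + 31 + 30 + 31 + 30 + 31 + 31 + 29 + 31 + 28 = 1170.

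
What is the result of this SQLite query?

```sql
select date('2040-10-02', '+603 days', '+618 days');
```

Applying '+603 days' to 2040-10-02: counting 603 days forward gives 2042-05-28.
Applying '+618 days' to 2042-05-28: counting 618 days forward gives 2044-02-05.

2044-02-05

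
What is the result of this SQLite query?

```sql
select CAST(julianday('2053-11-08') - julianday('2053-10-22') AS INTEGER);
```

9 days remain in October 2053 after the 22nd (31 − 22).
Then 8 days into November 2053.
Total: 9 + 8 = 17.

17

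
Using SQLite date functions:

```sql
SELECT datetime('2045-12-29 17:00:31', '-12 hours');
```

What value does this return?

2045-12-29 05:00:31

-12 hours from 2045-12-29 17:00:31 is 2045-12-29 05:00:31.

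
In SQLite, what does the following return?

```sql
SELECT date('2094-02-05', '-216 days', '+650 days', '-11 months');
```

Applying '-216 days' to 2094-02-05: counting 216 days back gives 2093-07-04.
Applying '+650 days' to 2093-07-04: counting 650 days forward gives 2095-04-15.
Adding -11 months to 2095-04-15 gives 2094-05-15.

2094-05-15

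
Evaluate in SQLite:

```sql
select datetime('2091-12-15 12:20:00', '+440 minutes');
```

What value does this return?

2091-12-15 19:40:00

440 minutes = 7h 20m; +440 minutes from 2091-12-15 12:20:00 is 2091-12-15 19:40:00.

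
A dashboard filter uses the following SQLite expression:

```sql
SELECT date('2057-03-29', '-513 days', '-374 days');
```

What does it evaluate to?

Applying '-513 days' to 2057-03-29: counting 513 days back gives 2055-11-02.
Applying '-374 days' to 2055-11-02: counting 374 days back gives 2054-10-24.

2054-10-24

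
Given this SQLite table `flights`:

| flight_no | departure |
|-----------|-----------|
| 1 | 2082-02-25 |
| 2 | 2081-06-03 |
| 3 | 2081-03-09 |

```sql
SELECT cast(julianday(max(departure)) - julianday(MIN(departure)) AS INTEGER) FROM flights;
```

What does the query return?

353

MIN = 2081-03-09, MAX = 2082-02-25.
22 days remain in March 2081 after the 9th (31 − 9).
Full months from April 2081 through January 2082 contribute their day counts.
Then 25 days into February 2082.
Total: 22 + 30 + 31 + 30 + 31 + 31 + 30 + 31 + 30 + 31 + 31 + 25 = 353.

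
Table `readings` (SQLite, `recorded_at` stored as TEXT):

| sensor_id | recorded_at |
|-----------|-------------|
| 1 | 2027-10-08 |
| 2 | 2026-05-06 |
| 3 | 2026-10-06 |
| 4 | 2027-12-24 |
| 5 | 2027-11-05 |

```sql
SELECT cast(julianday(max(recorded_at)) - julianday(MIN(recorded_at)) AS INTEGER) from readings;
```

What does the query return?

597

MIN = 2026-05-06, MAX = 2027-12-24.
25 days remain in May 2026 after the 6th (31 − 6).
Full months from June 2026 through November 2027 contribute their day counts.
Then 24 days into December 2027.
Total: 25 + 30 + 31 + 31 + 30 + 31 + 30 + 31 + 31 + 28 + 31 + 30 + 31 + 30 + 31 + 31 + 30 + 31 + 30 + 24 = 597.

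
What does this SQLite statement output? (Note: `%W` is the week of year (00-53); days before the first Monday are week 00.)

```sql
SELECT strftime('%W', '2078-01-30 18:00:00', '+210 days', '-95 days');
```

First apply '+210 days', '-95 days': 2078-01-30 18:00:00 → 2078-05-25 18:00:00.
2078-05-25 is a Wednesday. SQLite's %W counts Mondays since the year started; the result is 21.

21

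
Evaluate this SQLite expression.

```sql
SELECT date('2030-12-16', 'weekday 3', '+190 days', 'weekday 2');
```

2031-07-01

`weekday 3` advances to the next Wednesday; 2030-12-16 is a Monday, so it moves forward to 2030-12-18.
Applying '+190 days' to 2030-12-18: counting 190 days forward gives 2031-06-26.
`weekday 2` advances to the next Tuesday; 2031-06-26 is a Thursday, so it moves forward to 2031-07-01.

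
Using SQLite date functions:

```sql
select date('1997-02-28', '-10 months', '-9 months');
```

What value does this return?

Adding -10 months to 1997-02-28 gives 1996-04-28.
Adding -9 months to 1996-04-28 gives 1995-07-28.

1995-07-28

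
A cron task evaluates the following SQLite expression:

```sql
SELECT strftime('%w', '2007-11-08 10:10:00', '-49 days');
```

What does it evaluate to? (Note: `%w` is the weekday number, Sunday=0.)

4

First apply '-49 days': 2007-11-08 10:10:00 → 2007-09-20 10:10:00.
2007-09-20 is a Thursday; with Sunday=0 that is 4.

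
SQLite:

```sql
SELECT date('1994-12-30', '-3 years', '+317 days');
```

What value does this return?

1992-11-11

Adding -3 years to 1994-12-30 gives 1991-12-30.
Applying '+317 days' to 1991-12-30: counting 317 days forward gives 1992-11-11.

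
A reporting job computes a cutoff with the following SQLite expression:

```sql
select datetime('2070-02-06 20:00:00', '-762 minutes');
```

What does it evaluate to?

2070-02-06 07:18:00

762 minutes = 12h 42m; -762 minutes from 2070-02-06 20:00:00 is 2070-02-06 07:18:00.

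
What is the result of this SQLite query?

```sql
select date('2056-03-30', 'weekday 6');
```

2056-04-01

`weekday 6` advances to the next Saturday; 2056-03-30 is a Thursday, so it moves forward to 2056-04-01.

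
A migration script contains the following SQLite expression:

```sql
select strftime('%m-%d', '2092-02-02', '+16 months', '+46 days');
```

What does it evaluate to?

07-18

First apply '+16 months', '+46 days': 2092-02-02 → 2093-07-18.
`%m-%d` extracts the month-day: 07-18.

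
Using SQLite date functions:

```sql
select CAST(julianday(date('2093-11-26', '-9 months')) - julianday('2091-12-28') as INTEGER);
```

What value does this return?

426

Adding -9 months to 2093-11-26 gives 2093-02-26.
3 days remain in December 2091 after the 28th (31 − 28).
Full months from January 2092 through January 2093 contribute their day counts.
Then 26 days into February 2093.
Total: 3 + 31 + 29 + 31 + 30 + 31 + 30 + 31 + 31 + 30 + 31 + 30 + 31 + 31 + 26 = 426.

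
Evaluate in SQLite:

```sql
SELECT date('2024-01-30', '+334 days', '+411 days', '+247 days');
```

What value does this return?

Applying '+334 days' to 2024-01-30: counting 334 days forward gives 2024-12-29.
Applying '+411 days' to 2024-12-29: counting 411 days forward gives 2026-02-13.
Applying '+247 days' to 2026-02-13: counting 247 days forward gives 2026-10-18.

2026-10-18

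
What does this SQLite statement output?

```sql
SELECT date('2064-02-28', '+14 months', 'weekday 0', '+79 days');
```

Adding +14 months to 2064-02-28 gives 2065-04-28.
`weekday 0` advances to the next Sunday; 2065-04-28 is a Tuesday, so it moves forward to 2065-05-03.
Applying '+79 days' to 2065-05-03: counting 79 days forward gives 2065-07-21.

2065-07-21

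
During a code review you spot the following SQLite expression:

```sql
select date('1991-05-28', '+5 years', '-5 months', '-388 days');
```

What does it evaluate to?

1994-12-05

Adding +5 years to 1991-05-28 gives 1996-05-28.
Adding -5 months to 1996-05-28 gives 1995-12-28.
Applying '-388 days' to 1995-12-28: counting 388 days back gives 1994-12-05.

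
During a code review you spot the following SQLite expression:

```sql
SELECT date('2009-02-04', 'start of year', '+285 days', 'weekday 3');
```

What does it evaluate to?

`start of year` rewinds 2009-02-04 to 2009-01-01.
Applying '+285 days' to 2009-01-01: counting 285 days forward gives 2009-10-13.
`weekday 3` advances to the next Wednesday; 2009-10-13 is a Tuesday, so it moves forward to 2009-10-14.

2009-10-14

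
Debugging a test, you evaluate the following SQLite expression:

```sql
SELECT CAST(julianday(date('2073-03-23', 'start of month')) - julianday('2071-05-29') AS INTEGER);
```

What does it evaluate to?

642

`start of month` rewinds 2073-03-23 to 2073-03-01.
2 days remain in May 2071 after the 29th (31 − 29).
Full months from June 2071 through February 2073 contribute their day counts.
Then 1 day into March 2073.
Total: 2 + 30 + 31 + 31 + 30 + 31 + 30 + 31 + 31 + 29 + 31 + 30 + 31 + 30 + 31 + 31 + 30 + 31 + 30 + 31 + 31 + 28 + 1 = 642.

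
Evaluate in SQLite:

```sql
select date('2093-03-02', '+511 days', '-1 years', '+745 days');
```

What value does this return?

2095-08-10

Applying '+511 days' to 2093-03-02: counting 511 days forward gives 2094-07-26.
Adding -1 year to 2094-07-26 gives 2093-07-26.
Applying '+745 days' to 2093-07-26: counting 745 days forward gives 2095-08-10.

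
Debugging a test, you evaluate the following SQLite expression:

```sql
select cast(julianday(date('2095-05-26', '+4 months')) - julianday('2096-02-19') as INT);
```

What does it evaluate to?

-146

Adding +4 months to 2095-05-26 gives 2095-09-26.
4 days remain in September 2095 after the 26th (30 − 26).
October 2095: 31 days.
November 2095: 30 days.
December 2095: 31 days.
January 2096: 31 days.
Then 19 days into February 2096.
Total: 4 + 31 + 30 + 31 + 31 + 19 = 146.
The subtraction is earlier − later, so the result is −146 → -146.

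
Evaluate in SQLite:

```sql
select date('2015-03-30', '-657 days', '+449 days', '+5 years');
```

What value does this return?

Applying '-657 days' to 2015-03-30: counting 657 days back gives 2013-06-11.
Applying '+449 days' to 2013-06-11: counting 449 days forward gives 2014-09-03.
Adding +5 years to 2014-09-03 gives 2019-09-03.

2019-09-03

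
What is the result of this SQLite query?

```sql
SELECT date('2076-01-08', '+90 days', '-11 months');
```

Applying '+90 days' to 2076-01-08: counting 90 days forward gives 2076-04-07.
Adding -11 months to 2076-04-07 gives 2075-05-07.

2075-05-07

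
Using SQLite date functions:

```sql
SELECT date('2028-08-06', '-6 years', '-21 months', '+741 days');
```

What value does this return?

2022-11-17

Adding -6 years to 2028-08-06 gives 2022-08-06.
Adding -21 months to 2022-08-06 gives 2020-11-06.
Applying '+741 days' to 2020-11-06: counting 741 days forward gives 2022-11-17.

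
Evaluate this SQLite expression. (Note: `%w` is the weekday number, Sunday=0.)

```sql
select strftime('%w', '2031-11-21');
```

2031-11-21 is a Friday; with Sunday=0 that is 5.

5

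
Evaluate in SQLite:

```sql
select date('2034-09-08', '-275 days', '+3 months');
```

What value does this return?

2034-03-07

Applying '-275 days' to 2034-09-08: counting 275 days back gives 2033-12-07.
Adding +3 months to 2033-12-07 gives 2034-03-07.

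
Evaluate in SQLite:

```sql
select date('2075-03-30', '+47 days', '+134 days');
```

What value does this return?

2075-09-27

Applying '+47 days' to 2075-03-30: counting 47 days forward gives 2075-05-16.
Applying '+134 days' to 2075-05-16: counting 134 days forward gives 2075-09-27.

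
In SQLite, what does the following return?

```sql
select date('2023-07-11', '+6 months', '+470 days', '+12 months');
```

2026-04-25

Adding +6 months to 2023-07-11 gives 2024-01-11.
Applying '+470 days' to 2024-01-11: counting 470 days forward gives 2025-04-25.
Adding +12 months to 2025-04-25 gives 2026-04-25.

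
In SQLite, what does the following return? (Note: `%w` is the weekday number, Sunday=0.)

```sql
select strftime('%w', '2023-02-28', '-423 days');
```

First apply '-423 days': 2023-02-28 → 2022-01-01.
2022-01-01 is a Saturday; with Sunday=0 that is 6.

6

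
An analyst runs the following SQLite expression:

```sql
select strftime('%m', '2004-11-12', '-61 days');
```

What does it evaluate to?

First apply '-61 days': 2004-11-12 → 2004-09-12.
`%m` extracts the 2-digit month (01-12): 09.

09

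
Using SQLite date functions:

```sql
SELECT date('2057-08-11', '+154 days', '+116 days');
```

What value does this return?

2058-05-08

Applying '+154 days' to 2057-08-11: counting 154 days forward gives 2058-01-12.
Applying '+116 days' to 2058-01-12: counting 116 days forward gives 2058-05-08.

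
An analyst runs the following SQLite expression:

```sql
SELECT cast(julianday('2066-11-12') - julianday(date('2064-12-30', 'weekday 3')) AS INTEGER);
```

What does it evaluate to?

`weekday 3` advances to the next Wednesday; 2064-12-30 is a Tuesday, so it moves forward to 2064-12-31.
0 days remain in December 2064 after the 31st (31 − 31).
Full months from January 2065 through October 2066 contribute their day counts.
Then 12 days into November 2066.
Total: 0 + 31 + 28 + 31 + 30 + 31 + 30 + 31 + 31 + 30 + 31 + 30 + 31 + 31 + 28 + 31 + 30 + 31 + 30 + 31 + 31 + 30 + 31 + 12 = 681.

681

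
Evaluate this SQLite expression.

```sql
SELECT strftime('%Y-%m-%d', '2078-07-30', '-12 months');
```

2077-07-30

First apply '-12 months': 2078-07-30 → 2077-07-30.
`%Y-%m-%d` extracts the ISO date: 2077-07-30.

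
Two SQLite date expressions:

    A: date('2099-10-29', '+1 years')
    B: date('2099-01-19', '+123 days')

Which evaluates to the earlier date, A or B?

B

A = 2100-10-29.
B = 2099-05-22.
B is earlier.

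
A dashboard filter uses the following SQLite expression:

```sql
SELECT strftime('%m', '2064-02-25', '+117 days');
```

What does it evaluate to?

First apply '+117 days': 2064-02-25 → 2064-06-21.
`%m` extracts the 2-digit month (01-12): 06.

06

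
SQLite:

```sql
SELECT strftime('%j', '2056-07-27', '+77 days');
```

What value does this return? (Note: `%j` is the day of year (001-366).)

286

First apply '+77 days': 2056-07-27 → 2056-10-12.
Day-of-year for 2056-10-12: days since 2056-01-01 inclusive = 286, zero-padded to 286.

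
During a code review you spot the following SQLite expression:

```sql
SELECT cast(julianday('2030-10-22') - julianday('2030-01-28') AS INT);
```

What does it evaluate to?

3 days remain in January 2030 after the 28th (31 − 28).
Full months from February 2030 through September 2030 contribute their day counts.
Then 22 days into October 2030.
Total: 3 + 28 + 31 + 30 + 31 + 30 + 31 + 31 + 30 + 22 = 267.

267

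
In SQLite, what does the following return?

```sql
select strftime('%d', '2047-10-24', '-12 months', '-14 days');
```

10

First apply '-12 months', '-14 days': 2047-10-24 → 2046-10-10.
`%d` extracts the 2-digit day of month: 10.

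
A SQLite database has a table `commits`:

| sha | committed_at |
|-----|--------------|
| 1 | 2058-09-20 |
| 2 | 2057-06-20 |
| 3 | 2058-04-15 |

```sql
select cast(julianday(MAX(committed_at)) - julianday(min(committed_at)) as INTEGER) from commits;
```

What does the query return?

MIN = 2057-06-20, MAX = 2058-09-20.
10 days remain in June 2057 after the 20th (30 − 20).
Full months from July 2057 through August 2058 contribute their day counts.
Then 20 days into September 2058.
Total: 10 + 31 + 31 + 30 + 31 + 30 + 31 + 31 + 28 + 31 + 30 + 31 + 30 + 31 + 31 + 20 = 457.

457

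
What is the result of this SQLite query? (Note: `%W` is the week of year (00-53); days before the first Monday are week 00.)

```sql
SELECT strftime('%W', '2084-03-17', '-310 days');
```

19

First apply '-310 days': 2084-03-17 → 2083-05-12.
2083-05-12 is a Wednesday. SQLite's %W counts Mondays since the year started; the result is 19.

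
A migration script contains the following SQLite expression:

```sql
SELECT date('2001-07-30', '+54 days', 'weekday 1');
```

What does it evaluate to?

2001-09-24

Applying '+54 days' to 2001-07-30: counting 54 days forward gives 2001-09-22.
`weekday 1` advances to the next Monday; 2001-09-22 is a Saturday, so it moves forward to 2001-09-24.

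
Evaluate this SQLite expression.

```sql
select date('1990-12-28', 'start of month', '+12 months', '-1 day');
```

`start of month` rewinds 1990-12-28 to 1990-12-01.
Adding +12 months to 1990-12-01 gives 1991-12-01.
Going back 1 day from 1991-12-01 reaches 1991-11-30 (last day of November, 30 days).

1991-11-30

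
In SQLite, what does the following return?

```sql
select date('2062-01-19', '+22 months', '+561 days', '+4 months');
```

2065-10-02

Adding +22 months to 2062-01-19 gives 2063-11-19.
Applying '+561 days' to 2063-11-19: counting 561 days forward gives 2065-06-02.
Adding +4 months to 2065-06-02 gives 2065-10-02.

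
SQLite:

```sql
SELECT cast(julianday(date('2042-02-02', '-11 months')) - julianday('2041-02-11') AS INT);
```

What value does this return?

19

Adding -11 months to 2042-02-02 gives 2041-03-02.
17 days remain in February 2041 after the 11th (28 − 11).
Then 2 days into March 2041.
Total: 17 + 2 = 19.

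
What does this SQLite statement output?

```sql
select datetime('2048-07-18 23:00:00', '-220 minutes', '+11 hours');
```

2048-07-19 06:20:00

220 minutes = 3h 40m; -220 minutes from 2048-07-18 23:00:00 is 2048-07-18 19:20:00.
+11 hours from 2048-07-18 19:20:00 is 2048-07-19 06:20:00 (crosses midnight).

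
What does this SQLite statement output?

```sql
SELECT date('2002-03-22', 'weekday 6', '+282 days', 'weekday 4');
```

2003-01-02

`weekday 6` advances to the next Saturday; 2002-03-22 is a Friday, so it moves forward to 2002-03-23.
Applying '+282 days' to 2002-03-23: counting 282 days forward gives 2002-12-30.
`weekday 4` advances to the next Thursday; 2002-12-30 is a Monday, so it moves forward to 2003-01-02.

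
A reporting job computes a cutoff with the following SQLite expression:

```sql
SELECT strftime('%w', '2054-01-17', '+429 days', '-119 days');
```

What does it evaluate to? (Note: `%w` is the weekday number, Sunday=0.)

First apply '+429 days', '-119 days': 2054-01-17 → 2054-11-23.
2054-11-23 is a Monday; with Sunday=0 that is 1.

1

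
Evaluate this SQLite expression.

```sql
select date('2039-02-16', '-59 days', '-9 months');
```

2038-03-19

Applying '-59 days' to 2039-02-16: counting 59 days back gives 2038-12-19.
Adding -9 months to 2038-12-19 gives 2038-03-19.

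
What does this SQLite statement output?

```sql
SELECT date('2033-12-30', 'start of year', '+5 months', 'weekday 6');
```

2033-06-04

`start of year` rewinds 2033-12-30 to 2033-01-01.
Adding +5 months to 2033-01-01 gives 2033-06-01.
`weekday 6` advances to the next Saturday; 2033-06-01 is a Wednesday, so it moves forward to 2033-06-04.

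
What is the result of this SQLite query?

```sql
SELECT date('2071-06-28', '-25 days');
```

2071-06-03

Going back 25 days within June lands on 2071-06-03.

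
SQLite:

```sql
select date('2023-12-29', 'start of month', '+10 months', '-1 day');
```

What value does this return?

`start of month` rewinds 2023-12-29 to 2023-12-01.
Adding +10 months to 2023-12-01 gives 2024-10-01.
Going back 1 day from 2024-10-01 reaches 2024-09-30 (last day of September, 30 days).

2024-09-30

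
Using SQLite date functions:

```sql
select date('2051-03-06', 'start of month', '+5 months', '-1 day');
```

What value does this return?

2051-07-31

`start of month` rewinds 2051-03-06 to 2051-03-01.
Adding +5 months to 2051-03-01 gives 2051-08-01.
Going back 1 day from 2051-08-01 reaches 2051-07-31 (last day of July, 31 days).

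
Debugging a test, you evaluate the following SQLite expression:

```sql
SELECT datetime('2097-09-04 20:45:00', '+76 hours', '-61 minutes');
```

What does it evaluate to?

2097-09-07 23:44:00

+76 hours from 2097-09-04 20:45:00 is 2097-09-08 00:45:00 (crosses midnight).
61 minutes = 1h 1m; -61 minutes from 2097-09-08 00:45:00 is 2097-09-07 23:44:00 (crosses midnight).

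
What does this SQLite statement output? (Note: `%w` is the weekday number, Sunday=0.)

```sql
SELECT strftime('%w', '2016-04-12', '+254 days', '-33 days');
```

6

First apply '+254 days', '-33 days': 2016-04-12 → 2016-11-19.
2016-11-19 is a Saturday; with Sunday=0 that is 6.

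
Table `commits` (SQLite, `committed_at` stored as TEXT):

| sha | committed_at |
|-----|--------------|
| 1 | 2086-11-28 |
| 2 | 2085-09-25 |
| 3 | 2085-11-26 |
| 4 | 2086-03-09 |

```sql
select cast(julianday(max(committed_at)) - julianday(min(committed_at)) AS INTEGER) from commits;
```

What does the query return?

MIN = 2085-09-25, MAX = 2086-11-28.
5 days remain in September 2085 after the 25th (30 − 25).
Full months from October 2085 through October 2086 contribute their day counts.
Then 28 days into November 2086.
Total: 5 + 31 + 30 + 31 + 31 + 28 + 31 + 30 + 31 + 30 + 31 + 31 + 30 + 31 + 28 = 429.

429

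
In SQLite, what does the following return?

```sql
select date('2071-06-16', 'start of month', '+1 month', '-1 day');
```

`start of month` rewinds 2071-06-16 to 2071-06-01.
Adding +1 month to 2071-06-01 gives 2071-07-01.
Going back 1 day from 2071-07-01 reaches 2071-06-30 (last day of June, 30 days).

2071-06-30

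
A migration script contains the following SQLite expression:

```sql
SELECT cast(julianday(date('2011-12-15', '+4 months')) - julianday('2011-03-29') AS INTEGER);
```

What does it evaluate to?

383

Adding +4 months to 2011-12-15 gives 2012-04-15.
2 days remain in March 2011 after the 29th (31 − 29).
Full months from April 2011 through March 2012 contribute their day counts.
Then 15 days into April 2012.
Total: 2 + 30 + 31 + 30 + 31 + 31 + 30 + 31 + 30 + 31 + 31 + 29 + 31 + 15 = 383.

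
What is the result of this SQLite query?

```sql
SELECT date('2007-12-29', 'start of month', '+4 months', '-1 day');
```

2008-03-31

`start of month` rewinds 2007-12-29 to 2007-12-01.
Adding +4 months to 2007-12-01 gives 2008-04-01.
Going back 1 day from 2008-04-01 reaches 2008-03-31 (last day of March, 31 days).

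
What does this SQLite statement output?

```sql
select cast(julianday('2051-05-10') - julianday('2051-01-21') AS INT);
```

10 days remain in January 2051 after the 21st (31 − 21).
February 2051: 28 days.
March 2051: 31 days.
April 2051: 30 days.
Then 10 days into May 2051.
Total: 10 + 28 + 31 + 30 + 10 = 109.

109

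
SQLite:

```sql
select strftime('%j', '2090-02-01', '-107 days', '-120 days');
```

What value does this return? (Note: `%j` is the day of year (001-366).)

170

First apply '-107 days', '-120 days': 2090-02-01 → 2089-06-19.
Day-of-year for 2089-06-19: days since 2089-01-01 inclusive = 170, zero-padded to 170.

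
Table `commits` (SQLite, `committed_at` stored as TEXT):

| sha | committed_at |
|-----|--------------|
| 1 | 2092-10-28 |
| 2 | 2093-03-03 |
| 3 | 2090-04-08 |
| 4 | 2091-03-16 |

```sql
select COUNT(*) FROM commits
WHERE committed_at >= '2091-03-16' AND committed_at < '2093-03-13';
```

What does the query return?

3

Rows in [2091-03-16, 2093-03-13): 2092-10-28, 2093-03-03, 2091-03-16 → 3 rows.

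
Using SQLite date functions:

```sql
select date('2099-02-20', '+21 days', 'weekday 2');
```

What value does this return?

2099-03-17

February 2099 has 28 days; 8 remain after the 20th, so 9 days reach 2099-03-01.
Advancing 12 more days within March lands on 2099-03-13.
`weekday 2` advances to the next Tuesday; 2099-03-13 is a Friday, so it moves forward to 2099-03-17.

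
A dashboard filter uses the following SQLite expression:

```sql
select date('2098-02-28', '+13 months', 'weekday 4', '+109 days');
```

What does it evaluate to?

2099-07-20

Adding +13 months to 2098-02-28 gives 2099-03-28.
`weekday 4` advances to the next Thursday; 2099-03-28 is a Saturday, so it moves forward to 2099-04-02.
Applying '+109 days' to 2099-04-02: counting 109 days forward gives 2099-07-20.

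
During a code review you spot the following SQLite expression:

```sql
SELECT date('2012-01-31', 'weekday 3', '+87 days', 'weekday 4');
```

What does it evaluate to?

`weekday 3` advances to the next Wednesday; 2012-01-31 is a Tuesday, so it moves forward to 2012-02-01.
Applying '+87 days' to 2012-02-01: counting 87 days forward gives 2012-04-28.
`weekday 4` advances to the next Thursday; 2012-04-28 is a Saturday, so it moves forward to 2012-05-03.

2012-05-03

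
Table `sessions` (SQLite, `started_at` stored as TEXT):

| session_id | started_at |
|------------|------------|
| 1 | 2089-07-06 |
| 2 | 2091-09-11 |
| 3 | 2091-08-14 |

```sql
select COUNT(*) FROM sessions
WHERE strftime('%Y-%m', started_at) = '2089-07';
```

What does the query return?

Rows with year-month 2089-07: 2089-07-06 → 1.

1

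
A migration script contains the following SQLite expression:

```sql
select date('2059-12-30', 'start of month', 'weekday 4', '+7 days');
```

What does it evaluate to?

2059-12-11

`start of month` rewinds 2059-12-30 to 2059-12-01.
`weekday 4` advances to the next Thursday; 2059-12-01 is a Monday, so it moves forward to 2059-12-04.
Advancing 7 more days within December lands on 2059-12-11.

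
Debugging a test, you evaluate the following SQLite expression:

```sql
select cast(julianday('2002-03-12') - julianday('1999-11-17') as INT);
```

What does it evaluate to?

846

13 days remain in November 1999 after the 17th (30 − 17).
Full months from December 1999 through February 2002 contribute their day counts.
Then 12 days into March 2002.
Total: 13 + 31 + 31 + 29 + 31 + 30 + 31 + 30 + 31 + 31 + 30 + 31 + 30 + 31 + 31 + 28 + 31 + 30 + 31 + 30 + 31 + 31 + 30 + 31 + 30 + 31 + 31 + 28 + 12 = 846.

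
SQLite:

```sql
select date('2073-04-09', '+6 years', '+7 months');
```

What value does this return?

2079-11-09

Adding +6 years to 2073-04-09 gives 2079-04-09.
Adding +7 months to 2079-04-09 gives 2079-11-09.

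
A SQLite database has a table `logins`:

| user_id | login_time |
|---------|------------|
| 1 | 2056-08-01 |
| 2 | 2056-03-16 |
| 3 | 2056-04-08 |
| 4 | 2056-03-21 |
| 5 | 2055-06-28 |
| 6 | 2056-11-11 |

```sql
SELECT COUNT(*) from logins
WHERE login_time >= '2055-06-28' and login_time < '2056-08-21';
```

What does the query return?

Rows in [2055-06-28, 2056-08-21): 2056-08-01, 2056-03-16, 2056-04-08, 2056-03-21, 2055-06-28 → 5 rows.

5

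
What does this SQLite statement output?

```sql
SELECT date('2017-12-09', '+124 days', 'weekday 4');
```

Applying '+124 days' to 2017-12-09: counting 124 days forward gives 2018-04-12.
`weekday 4` advances to the next Thursday; 2018-04-12 is already a Thursday, so it stays at 2018-04-12.

2018-04-12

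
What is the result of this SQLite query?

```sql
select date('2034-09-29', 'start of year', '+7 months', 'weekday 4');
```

`start of year` rewinds 2034-09-29 to 2034-01-01.
Adding +7 months to 2034-01-01 gives 2034-08-01.
`weekday 4` advances to the next Thursday; 2034-08-01 is a Tuesday, so it moves forward to 2034-08-03.

2034-08-03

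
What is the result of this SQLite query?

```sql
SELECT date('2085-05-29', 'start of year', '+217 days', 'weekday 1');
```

2085-08-06

`start of year` rewinds 2085-05-29 to 2085-01-01.
Applying '+217 days' to 2085-01-01: counting 217 days forward gives 2085-08-06.
`weekday 1` advances to the next Monday; 2085-08-06 is already a Monday, so it stays at 2085-08-06.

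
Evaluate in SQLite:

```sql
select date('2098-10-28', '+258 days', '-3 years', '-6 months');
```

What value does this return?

Applying '+258 days' to 2098-10-28: counting 258 days forward gives 2099-07-13.
Adding -3 years to 2099-07-13 gives 2096-07-13.
Adding -6 months to 2096-07-13 gives 2096-01-13.

2096-01-13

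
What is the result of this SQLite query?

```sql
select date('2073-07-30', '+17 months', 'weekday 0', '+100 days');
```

2075-04-09

Adding +17 months to 2073-07-30 gives 2074-12-30.
`weekday 0` advances to the next Sunday; 2074-12-30 is already a Sunday, so it stays at 2074-12-30.
Applying '+100 days' to 2074-12-30: counting 100 days forward gives 2075-04-09.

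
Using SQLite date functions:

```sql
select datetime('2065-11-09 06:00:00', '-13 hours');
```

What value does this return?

-13 hours from 2065-11-09 06:00:00 is 2065-11-08 17:00:00 (crosses midnight).

2065-11-08 17:00:00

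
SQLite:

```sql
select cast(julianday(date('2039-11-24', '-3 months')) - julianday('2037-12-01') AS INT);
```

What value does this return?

Adding -3 months to 2039-11-24 gives 2039-08-24.
30 days remain in December 2037 after the 1st (31 − 1).
Full months from January 2038 through July 2039 contribute their day counts.
Then 24 days into August 2039.
Total: 30 + 31 + 28 + 31 + 30 + 31 + 30 + 31 + 31 + 30 + 31 + 30 + 31 + 31 + 28 + 31 + 30 + 31 + 30 + 31 + 24 = 631.

631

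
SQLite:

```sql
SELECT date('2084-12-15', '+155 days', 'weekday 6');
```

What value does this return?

2085-05-19

Applying '+155 days' to 2084-12-15: counting 155 days forward gives 2085-05-19.
`weekday 6` advances to the next Saturday; 2085-05-19 is already a Saturday, so it stays at 2085-05-19.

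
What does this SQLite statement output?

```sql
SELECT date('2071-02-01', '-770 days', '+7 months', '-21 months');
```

Applying '-770 days' to 2071-02-01: counting 770 days back gives 2068-12-23.
Adding +7 months to 2068-12-23 gives 2069-07-23.
Adding -21 months to 2069-07-23 gives 2067-10-23.

2067-10-23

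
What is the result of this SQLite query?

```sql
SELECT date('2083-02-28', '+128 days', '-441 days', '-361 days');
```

2081-04-25

Applying '+128 days' to 2083-02-28: counting 128 days forward gives 2083-07-06.
Applying '-441 days' to 2083-07-06: counting 441 days back gives 2082-04-21.
Applying '-361 days' to 2082-04-21: counting 361 days back gives 2081-04-25.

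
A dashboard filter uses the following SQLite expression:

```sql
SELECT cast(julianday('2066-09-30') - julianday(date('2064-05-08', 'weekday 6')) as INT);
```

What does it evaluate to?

`weekday 6` advances to the next Saturday; 2064-05-08 is a Thursday, so it moves forward to 2064-05-10.
21 days remain in May 2064 after the 10th (31 − 10).
Full months from June 2064 through August 2066 contribute their day counts.
Then 30 days into September 2066.
Total: 21 + 30 + 31 + 31 + 30 + 31 + 30 + 31 + 31 + 28 + 31 + 30 + 31 + 30 + 31 + 31 + 30 + 31 + 30 + 31 + 31 + 28 + 31 + 30 + 31 + 30 + 31 + 31 + 30 = 873.

873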